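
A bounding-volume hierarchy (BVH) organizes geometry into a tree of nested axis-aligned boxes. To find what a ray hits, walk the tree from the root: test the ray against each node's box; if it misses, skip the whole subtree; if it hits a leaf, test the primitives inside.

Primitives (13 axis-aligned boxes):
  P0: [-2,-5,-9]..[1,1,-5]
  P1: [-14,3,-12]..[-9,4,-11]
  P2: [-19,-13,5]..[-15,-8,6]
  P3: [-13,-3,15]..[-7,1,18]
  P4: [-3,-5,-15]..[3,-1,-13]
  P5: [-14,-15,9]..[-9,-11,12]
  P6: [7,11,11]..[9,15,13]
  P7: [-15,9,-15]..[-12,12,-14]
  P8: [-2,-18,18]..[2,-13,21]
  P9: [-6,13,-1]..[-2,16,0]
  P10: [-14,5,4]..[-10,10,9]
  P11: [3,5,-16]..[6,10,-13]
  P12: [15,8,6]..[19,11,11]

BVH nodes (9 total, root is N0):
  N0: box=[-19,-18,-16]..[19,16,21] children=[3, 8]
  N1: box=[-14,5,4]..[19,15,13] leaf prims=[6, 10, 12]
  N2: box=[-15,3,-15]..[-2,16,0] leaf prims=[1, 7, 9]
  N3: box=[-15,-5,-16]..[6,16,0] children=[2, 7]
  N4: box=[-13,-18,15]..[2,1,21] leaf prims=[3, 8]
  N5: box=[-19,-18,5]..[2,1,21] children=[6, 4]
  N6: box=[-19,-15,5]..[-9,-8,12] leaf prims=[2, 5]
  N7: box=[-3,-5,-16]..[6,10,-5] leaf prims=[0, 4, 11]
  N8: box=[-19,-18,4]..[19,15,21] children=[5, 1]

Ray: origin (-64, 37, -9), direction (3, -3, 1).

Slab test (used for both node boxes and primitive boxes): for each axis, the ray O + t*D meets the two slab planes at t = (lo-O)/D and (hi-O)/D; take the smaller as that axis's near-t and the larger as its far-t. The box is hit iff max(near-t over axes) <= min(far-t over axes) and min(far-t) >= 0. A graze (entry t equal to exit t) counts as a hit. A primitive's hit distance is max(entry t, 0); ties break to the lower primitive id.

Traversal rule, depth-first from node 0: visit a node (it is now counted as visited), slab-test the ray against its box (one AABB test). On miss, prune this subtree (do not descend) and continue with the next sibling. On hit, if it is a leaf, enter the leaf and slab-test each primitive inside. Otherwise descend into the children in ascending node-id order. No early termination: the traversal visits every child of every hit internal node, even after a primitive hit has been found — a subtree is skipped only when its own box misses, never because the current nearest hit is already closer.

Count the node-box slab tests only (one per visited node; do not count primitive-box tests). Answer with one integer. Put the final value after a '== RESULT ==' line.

Trace the traversal:
N0 x:[15,83/3] y:[7,55/3] z:[-7,30] -> hit [15,55/3], descend [3, 8]
  N3 x:[49/3,70/3] y:[7,14] z:[-7,9] -> miss, prune
  N8 x:[15,83/3] y:[22/3,55/3] z:[13,30] -> hit [15,55/3], descend [1, 5]
    N1 x:[50/3,83/3] y:[22/3,32/3] z:[13,22] -> miss, prune
    N5 x:[15,22] y:[12,55/3] z:[14,30] -> hit [15,55/3], descend [4, 6]
      N4 x:[17,22] y:[12,55/3] z:[24,30] -> miss, prune
      N6 x:[15,55/3] y:[15,52/3] z:[14,21] -> hit [15,52/3] leaf, test {P2@t=15, P5(miss)}

7 AABB tests over nodes [0, 3, 8, 1, 5, 4, 6]; 1 leaf entered; closest P2.

== RESULT ==
7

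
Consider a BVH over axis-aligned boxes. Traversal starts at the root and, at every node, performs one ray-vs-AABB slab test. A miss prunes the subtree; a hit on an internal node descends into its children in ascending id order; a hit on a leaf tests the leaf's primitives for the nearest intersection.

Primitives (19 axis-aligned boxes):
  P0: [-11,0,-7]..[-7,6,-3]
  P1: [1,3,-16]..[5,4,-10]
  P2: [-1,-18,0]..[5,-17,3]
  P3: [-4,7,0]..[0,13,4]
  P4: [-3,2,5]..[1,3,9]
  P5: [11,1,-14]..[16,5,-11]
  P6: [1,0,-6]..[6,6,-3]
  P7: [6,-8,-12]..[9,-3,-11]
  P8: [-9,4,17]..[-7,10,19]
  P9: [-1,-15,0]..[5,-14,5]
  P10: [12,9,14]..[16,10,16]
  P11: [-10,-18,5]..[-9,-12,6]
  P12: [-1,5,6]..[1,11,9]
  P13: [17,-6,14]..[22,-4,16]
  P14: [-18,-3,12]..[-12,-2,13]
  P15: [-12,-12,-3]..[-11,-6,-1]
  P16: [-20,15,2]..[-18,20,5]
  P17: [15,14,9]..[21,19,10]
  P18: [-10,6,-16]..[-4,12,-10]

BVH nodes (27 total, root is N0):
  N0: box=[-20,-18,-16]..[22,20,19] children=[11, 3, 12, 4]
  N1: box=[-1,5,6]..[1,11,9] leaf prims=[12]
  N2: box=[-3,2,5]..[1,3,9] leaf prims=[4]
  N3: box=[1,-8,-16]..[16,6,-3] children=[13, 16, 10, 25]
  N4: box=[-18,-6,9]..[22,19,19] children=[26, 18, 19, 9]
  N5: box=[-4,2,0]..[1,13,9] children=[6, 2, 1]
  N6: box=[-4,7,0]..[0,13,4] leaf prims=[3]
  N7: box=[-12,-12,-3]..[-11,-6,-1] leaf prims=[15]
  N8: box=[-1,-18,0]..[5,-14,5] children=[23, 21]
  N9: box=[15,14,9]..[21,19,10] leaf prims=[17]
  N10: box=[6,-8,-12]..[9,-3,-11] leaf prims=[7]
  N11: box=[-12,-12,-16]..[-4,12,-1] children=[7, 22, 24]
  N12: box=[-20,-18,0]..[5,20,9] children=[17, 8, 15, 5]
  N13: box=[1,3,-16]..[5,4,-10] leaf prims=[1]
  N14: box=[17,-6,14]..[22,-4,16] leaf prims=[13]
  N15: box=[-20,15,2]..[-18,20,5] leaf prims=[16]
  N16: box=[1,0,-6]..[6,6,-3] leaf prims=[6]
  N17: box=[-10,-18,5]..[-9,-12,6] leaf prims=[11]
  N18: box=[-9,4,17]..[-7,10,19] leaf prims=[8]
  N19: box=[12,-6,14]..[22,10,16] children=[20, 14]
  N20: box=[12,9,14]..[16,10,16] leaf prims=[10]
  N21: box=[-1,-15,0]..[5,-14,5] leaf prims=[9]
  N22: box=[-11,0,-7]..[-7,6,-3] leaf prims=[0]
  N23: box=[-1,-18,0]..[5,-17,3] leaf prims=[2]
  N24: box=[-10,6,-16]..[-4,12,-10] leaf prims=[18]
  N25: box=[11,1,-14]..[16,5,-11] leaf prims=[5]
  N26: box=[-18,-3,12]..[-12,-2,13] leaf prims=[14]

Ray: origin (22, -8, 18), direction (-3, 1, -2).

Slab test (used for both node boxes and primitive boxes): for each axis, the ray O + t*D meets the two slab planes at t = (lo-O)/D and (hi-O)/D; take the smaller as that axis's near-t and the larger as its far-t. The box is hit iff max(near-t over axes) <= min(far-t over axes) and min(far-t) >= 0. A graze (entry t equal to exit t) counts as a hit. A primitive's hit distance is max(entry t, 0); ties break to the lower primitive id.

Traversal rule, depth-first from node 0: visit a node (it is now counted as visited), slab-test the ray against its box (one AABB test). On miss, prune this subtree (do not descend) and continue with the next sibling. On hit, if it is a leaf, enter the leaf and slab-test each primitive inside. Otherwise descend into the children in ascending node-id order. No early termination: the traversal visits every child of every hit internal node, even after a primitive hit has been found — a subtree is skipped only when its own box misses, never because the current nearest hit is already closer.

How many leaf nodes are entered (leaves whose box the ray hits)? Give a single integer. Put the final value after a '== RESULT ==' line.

Traverse from the root:
N0 x:[0,14] y:[-10,28] z:[-1/2,17] -> hit [0,14], descend [3, 4, 11, 12]
  N3 x:[2,7] y:[0,14] z:[21/2,17] -> miss, prune
  N4 x:[0,40/3] y:[2,27] z:[-1/2,9/2] -> hit [2,9/2], descend [9, 18, 19, 26]
    N9 x:[1/3,7/3] y:[22,27] z:[4,9/2] -> miss, prune
    N18 x:[29/3,31/3] y:[12,18] z:[-1/2,1/2] -> miss, prune
    N19 x:[0,10/3] y:[2,18] z:[1,2] -> hit [2,2], descend [14, 20]
      N14 x:[0,5/3] y:[2,4] z:[1,2] -> miss, prune
      N20 x:[2,10/3] y:[17,18] z:[1,2] -> miss, prune
    N26 x:[34/3,40/3] y:[5,6] z:[5/2,3] -> miss, prune
  N11 x:[26/3,34/3] y:[-4,20] z:[19/2,17] -> hit [19/2,34/3], descend [7, 22, 24]
    N7 x:[11,34/3] y:[-4,2] z:[19/2,21/2] -> miss, prune
    N22 x:[29/3,11] y:[8,14] z:[21/2,25/2] -> hit [21/2,11] leaf, test {P0@t=21/2}
    N24 x:[26/3,32/3] y:[14,20] z:[14,17] -> miss, prune
  N12 x:[17/3,14] y:[-10,28] z:[9/2,9] -> hit [17/3,9], descend [5, 8, 15, 17]
    N5 x:[7,26/3] y:[10,21] z:[9/2,9] -> miss, prune
    N8 x:[17/3,23/3] y:[-10,-6] z:[13/2,9] -> miss, prune
    N15 x:[40/3,14] y:[23,28] z:[13/2,8] -> miss, prune
    N17 x:[31/3,32/3] y:[-10,-4] z:[6,13/2] -> miss, prune

Summary -> nodes [0, 3, 4, 9, 18, 19, 14, 20, 26, 11, 7, 22, 24, 12, 5, 8, 15, 17]; box-tests=18; leaf-entries=1; first=P0

== RESULT ==
1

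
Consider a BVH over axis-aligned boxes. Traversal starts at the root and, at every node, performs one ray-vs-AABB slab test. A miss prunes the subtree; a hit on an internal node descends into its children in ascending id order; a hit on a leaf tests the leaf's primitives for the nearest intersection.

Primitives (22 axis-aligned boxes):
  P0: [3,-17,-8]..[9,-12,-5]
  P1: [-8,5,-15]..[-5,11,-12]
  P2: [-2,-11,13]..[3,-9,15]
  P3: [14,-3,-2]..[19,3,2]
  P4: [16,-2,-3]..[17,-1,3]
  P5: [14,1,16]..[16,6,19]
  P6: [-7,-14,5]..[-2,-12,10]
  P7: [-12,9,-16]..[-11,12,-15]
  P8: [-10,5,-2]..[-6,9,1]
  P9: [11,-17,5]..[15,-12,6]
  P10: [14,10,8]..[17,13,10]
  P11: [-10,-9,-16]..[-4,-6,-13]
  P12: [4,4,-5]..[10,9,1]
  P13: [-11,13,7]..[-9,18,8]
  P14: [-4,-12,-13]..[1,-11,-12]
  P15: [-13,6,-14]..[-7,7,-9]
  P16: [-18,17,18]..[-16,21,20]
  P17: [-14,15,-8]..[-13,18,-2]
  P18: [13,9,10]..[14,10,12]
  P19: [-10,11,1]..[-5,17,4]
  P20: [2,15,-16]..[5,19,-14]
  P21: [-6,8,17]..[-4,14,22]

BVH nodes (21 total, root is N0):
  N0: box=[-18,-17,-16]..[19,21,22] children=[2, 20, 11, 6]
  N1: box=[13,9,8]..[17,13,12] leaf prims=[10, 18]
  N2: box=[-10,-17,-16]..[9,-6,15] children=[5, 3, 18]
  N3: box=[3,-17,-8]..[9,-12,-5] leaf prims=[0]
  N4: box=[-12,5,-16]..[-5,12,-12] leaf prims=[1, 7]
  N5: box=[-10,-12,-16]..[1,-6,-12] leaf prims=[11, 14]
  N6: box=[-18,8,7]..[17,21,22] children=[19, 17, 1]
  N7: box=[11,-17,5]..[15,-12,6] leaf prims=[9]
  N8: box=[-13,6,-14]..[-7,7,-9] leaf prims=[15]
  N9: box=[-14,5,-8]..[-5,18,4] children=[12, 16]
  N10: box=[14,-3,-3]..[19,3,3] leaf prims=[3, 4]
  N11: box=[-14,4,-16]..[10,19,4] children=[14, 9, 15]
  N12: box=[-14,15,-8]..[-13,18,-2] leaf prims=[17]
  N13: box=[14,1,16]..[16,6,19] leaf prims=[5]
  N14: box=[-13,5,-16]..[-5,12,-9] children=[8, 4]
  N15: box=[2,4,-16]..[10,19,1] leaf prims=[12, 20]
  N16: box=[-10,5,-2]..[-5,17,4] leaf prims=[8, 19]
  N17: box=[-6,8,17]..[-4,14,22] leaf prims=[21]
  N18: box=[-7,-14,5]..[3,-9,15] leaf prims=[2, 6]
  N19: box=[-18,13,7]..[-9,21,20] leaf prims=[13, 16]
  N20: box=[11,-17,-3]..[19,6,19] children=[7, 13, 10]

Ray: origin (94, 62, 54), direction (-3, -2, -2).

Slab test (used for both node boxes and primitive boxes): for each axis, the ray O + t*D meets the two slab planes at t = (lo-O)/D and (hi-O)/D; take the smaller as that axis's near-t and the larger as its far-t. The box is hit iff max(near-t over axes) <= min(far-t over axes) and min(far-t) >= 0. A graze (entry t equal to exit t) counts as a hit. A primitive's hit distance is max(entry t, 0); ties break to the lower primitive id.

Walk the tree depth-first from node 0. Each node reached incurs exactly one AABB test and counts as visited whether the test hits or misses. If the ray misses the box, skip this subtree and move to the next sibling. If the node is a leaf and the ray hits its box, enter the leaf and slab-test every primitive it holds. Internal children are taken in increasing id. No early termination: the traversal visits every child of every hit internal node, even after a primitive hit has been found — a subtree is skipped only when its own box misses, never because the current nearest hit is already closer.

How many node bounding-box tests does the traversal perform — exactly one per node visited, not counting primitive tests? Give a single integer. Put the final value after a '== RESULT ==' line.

Walk:
N0 x:[25,112/3] y:[41/2,79/2] z:[16,35] -> hit [25,35], descend [2, 6, 11, 20]
  N2 x:[85/3,104/3] y:[34,79/2] z:[39/2,35] -> hit [34,104/3], descend [3, 5, 18]
    N3 x:[85/3,91/3] y:[37,79/2] z:[59/2,31] -> miss, prune
    N5 x:[31,104/3] y:[34,37] z:[33,35] -> hit [34,104/3] leaf, test {P11@t=34, P14(miss)}
    N18 x:[91/3,101/3] y:[71/2,38] z:[39/2,49/2] -> miss, prune
  N6 x:[77/3,112/3] y:[41/2,27] z:[16,47/2] -> miss, prune
  N11 x:[28,36] y:[43/2,29] z:[25,35] -> hit [28,29], descend [9, 14, 15]
    N9 x:[33,36] y:[22,57/2] z:[25,31] -> miss, prune
    N14 x:[33,107/3] y:[25,57/2] z:[63/2,35] -> miss, prune
    N15 x:[28,92/3] y:[43/2,29] z:[53/2,35] -> hit [28,29] leaf, test {P12@t=28, P20(miss)}
  N20 x:[25,83/3] y:[28,79/2] z:[35/2,57/2] -> miss, prune

order=[0, 2, 3, 5, 18, 6, 11, 9, 14, 15, 20]  |boxes|=11  |leaves|=2  hit=P12

== RESULT ==
11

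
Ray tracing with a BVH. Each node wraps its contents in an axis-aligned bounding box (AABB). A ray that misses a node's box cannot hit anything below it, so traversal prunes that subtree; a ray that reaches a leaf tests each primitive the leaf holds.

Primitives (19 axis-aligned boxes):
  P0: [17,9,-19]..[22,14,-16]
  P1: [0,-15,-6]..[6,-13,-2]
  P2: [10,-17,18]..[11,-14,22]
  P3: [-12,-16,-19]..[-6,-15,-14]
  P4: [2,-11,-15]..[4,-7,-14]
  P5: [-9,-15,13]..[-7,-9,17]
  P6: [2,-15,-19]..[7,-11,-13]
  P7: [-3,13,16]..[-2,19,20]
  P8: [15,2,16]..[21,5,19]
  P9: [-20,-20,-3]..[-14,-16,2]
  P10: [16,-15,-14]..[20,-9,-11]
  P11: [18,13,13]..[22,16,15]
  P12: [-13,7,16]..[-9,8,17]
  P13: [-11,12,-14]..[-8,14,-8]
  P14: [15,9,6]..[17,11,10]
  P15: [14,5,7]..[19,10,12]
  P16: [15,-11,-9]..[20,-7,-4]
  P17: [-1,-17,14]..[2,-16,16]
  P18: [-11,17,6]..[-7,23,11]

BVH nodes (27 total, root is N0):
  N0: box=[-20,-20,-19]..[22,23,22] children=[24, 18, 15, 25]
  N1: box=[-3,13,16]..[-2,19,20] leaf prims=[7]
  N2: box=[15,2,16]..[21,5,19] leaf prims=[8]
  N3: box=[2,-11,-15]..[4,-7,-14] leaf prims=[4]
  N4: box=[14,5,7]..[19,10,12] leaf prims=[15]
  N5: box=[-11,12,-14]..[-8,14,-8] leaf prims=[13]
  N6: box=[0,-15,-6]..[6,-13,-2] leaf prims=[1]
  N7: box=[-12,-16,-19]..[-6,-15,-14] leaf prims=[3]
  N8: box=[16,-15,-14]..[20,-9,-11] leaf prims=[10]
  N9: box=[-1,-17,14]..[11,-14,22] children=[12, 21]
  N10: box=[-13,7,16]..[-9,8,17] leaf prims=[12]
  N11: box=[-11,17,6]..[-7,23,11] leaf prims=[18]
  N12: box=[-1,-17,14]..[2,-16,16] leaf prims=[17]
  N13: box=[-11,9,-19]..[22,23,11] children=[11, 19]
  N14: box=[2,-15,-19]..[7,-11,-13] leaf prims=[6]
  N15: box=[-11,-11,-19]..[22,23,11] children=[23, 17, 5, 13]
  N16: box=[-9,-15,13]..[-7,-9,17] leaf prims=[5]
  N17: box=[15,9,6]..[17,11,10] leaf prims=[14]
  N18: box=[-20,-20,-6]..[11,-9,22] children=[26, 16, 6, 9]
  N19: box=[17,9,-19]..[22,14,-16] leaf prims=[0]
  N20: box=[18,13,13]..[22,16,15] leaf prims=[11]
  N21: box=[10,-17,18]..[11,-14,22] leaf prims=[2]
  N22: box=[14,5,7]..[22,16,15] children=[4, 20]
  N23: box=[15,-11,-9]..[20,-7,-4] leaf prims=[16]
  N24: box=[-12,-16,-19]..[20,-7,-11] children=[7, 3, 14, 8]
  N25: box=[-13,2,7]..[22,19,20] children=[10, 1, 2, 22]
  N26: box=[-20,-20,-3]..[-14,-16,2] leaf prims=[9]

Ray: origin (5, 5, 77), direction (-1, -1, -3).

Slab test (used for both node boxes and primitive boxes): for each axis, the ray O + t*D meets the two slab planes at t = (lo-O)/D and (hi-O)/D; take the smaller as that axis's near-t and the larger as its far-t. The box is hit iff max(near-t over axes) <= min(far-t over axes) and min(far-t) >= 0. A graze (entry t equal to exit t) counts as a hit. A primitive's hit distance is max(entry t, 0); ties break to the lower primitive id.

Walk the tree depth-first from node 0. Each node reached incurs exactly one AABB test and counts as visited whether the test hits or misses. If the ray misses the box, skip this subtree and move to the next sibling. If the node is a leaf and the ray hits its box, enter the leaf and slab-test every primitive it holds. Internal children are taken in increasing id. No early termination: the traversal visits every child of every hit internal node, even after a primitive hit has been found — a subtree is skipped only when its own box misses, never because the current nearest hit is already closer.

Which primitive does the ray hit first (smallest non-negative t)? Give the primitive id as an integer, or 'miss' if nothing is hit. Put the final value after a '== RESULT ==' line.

Walk:
N0 x:[-17,25] y:[-18,25] z:[55/3,32] -> hit [55/3,25], descend [15, 18, 24, 25]
  N15 x:[-17,16] y:[-18,16] z:[22,32] -> miss, prune
  N18 x:[-6,25] y:[14,25] z:[55/3,83/3] -> hit [55/3,25], descend [6, 9, 16, 26]
    N6 x:[-1,5] y:[18,20] z:[79/3,83/3] -> miss, prune
    N9 x:[-6,6] y:[19,22] z:[55/3,21] -> miss, prune
    N16 x:[12,14] y:[14,20] z:[20,64/3] -> miss, prune
    N26 x:[19,25] y:[21,25] z:[25,80/3] -> hit [25,25] leaf, test {P9@t=25}
  N24 x:[-15,17] y:[12,21] z:[88/3,32] -> miss, prune
  N25 x:[-17,18] y:[-14,3] z:[19,70/3] -> miss, prune

Summary -> nodes [0, 15, 18, 6, 9, 16, 26, 24, 25]; box-tests=9; leaf-entries=1; first=P9

== RESULT ==
9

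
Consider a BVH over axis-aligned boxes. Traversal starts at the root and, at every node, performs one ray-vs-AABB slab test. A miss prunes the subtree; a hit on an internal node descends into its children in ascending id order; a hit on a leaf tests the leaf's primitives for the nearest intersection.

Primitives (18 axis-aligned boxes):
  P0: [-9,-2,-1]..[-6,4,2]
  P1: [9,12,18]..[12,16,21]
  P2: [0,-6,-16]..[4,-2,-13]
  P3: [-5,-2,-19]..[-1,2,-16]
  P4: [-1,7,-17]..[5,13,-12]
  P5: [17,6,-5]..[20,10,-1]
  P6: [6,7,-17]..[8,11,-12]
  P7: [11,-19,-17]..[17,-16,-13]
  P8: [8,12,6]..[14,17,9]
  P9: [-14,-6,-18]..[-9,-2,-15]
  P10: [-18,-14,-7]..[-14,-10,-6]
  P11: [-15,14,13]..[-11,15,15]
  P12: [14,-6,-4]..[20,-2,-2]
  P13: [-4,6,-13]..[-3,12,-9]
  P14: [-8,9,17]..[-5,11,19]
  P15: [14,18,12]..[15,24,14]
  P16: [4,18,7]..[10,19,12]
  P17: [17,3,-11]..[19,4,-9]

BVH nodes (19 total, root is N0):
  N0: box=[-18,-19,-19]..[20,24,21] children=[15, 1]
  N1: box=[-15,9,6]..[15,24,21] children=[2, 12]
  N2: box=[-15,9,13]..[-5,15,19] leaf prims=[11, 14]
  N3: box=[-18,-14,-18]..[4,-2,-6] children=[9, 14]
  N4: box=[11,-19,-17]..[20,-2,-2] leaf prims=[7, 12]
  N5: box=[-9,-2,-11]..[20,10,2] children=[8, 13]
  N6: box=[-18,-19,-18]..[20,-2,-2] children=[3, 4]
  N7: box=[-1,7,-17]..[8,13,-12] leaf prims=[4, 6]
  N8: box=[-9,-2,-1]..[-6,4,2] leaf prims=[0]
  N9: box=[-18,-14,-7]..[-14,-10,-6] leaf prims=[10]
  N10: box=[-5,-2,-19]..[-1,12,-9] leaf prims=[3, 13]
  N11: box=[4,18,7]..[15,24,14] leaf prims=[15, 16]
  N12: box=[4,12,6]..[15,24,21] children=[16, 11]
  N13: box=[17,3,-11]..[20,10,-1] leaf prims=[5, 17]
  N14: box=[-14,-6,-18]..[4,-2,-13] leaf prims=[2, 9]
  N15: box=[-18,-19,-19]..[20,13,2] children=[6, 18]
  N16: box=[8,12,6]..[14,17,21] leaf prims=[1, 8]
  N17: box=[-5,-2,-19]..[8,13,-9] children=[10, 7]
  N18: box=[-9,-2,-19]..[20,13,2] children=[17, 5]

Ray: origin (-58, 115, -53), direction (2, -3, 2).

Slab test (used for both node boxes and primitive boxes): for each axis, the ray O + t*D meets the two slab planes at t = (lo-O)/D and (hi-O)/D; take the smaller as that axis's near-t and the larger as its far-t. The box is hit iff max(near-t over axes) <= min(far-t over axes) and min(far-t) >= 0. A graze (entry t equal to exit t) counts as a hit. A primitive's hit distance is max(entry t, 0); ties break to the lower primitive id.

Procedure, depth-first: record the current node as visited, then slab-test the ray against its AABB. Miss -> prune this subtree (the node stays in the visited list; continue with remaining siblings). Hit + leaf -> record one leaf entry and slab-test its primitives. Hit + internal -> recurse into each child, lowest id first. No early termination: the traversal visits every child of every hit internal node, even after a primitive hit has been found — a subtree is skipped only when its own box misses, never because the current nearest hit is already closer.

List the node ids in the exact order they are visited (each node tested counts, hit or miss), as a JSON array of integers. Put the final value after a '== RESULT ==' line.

Walk:
N0 x:[20,39] y:[91/3,134/3] z:[17,37] -> hit [91/3,37], descend [1, 15]
  N1 x:[43/2,73/2] y:[91/3,106/3] z:[59/2,37] -> hit [91/3,106/3], descend [2, 12]
    N2 x:[43/2,53/2] y:[100/3,106/3] z:[33,36] -> miss, prune
    N12 x:[31,73/2] y:[91/3,103/3] z:[59/2,37] -> hit [31,103/3], descend [11, 16]
      N11 x:[31,73/2] y:[91/3,97/3] z:[30,67/2] -> hit [31,97/3] leaf, test {P15(miss), P16@t=32}
      N16 x:[33,36] y:[98/3,103/3] z:[59/2,37] -> hit [33,103/3] leaf, test {P1(miss), P8(miss)}
  N15 x:[20,39] y:[34,134/3] z:[17,55/2] -> miss, prune

order=[0, 1, 2, 12, 11, 16, 15]  |boxes|=7  |leaves|=2  hit=P16

== RESULT ==
[0, 1, 2, 12, 11, 16, 15]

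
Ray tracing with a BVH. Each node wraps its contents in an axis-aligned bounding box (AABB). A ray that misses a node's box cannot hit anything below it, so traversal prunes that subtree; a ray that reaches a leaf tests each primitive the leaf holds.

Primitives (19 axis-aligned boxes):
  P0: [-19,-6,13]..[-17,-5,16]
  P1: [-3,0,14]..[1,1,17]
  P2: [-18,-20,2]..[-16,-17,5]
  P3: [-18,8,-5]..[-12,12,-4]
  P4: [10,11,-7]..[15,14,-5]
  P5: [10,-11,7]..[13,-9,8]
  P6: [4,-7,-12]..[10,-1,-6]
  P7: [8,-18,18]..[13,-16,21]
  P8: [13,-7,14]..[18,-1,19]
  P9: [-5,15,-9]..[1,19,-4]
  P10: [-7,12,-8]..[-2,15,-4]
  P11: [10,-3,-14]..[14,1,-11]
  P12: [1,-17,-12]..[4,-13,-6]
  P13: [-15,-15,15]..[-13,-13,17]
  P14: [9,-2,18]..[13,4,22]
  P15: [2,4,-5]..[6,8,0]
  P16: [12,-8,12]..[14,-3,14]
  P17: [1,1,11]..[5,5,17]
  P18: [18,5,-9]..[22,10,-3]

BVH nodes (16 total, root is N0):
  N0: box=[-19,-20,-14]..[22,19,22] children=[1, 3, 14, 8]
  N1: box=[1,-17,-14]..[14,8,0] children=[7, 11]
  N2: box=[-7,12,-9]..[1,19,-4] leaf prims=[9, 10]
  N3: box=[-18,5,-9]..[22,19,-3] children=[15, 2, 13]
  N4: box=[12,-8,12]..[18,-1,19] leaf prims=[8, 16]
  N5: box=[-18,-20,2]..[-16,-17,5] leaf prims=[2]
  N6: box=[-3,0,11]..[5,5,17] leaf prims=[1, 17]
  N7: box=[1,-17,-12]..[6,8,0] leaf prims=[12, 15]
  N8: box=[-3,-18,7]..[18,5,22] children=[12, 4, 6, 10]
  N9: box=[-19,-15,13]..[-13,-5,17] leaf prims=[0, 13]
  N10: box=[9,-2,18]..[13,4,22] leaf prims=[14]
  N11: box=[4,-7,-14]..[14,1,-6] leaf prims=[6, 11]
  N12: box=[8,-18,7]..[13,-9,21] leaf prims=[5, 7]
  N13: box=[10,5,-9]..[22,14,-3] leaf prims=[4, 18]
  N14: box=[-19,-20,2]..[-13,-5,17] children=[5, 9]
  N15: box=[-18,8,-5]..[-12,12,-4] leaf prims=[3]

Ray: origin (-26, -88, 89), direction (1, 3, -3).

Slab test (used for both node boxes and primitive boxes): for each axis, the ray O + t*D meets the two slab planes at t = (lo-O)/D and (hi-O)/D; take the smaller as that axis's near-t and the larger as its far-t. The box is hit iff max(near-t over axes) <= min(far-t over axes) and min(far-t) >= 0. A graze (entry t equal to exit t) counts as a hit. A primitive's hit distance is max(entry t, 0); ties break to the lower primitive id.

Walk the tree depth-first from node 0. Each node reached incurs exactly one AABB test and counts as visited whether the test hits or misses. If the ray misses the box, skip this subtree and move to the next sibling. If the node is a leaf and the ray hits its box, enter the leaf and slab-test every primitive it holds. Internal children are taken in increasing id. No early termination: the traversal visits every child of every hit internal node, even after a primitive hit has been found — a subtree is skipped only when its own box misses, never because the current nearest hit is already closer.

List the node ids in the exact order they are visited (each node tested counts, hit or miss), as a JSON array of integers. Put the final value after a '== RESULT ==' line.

Walk:
N0 x:[7,48] y:[68/3,107/3] z:[67/3,103/3] -> hit [68/3,103/3], descend [1, 3, 8, 14]
  N1 x:[27,40] y:[71/3,32] z:[89/3,103/3] -> hit [89/3,32], descend [7, 11]
    N7 x:[27,32] y:[71/3,32] z:[89/3,101/3] -> hit [89/3,32] leaf, test {P12(miss), P15@t=92/3}
    N11 x:[30,40] y:[27,89/3] z:[95/3,103/3] -> miss, prune
  N3 x:[8,48] y:[31,107/3] z:[92/3,98/3] -> hit [31,98/3], descend [2, 13, 15]
    N2 x:[19,27] y:[100/3,107/3] z:[31,98/3] -> miss, prune
    N13 x:[36,48] y:[31,34] z:[92/3,98/3] -> miss, prune
    N15 x:[8,14] y:[32,100/3] z:[31,94/3] -> miss, prune
  N8 x:[23,44] y:[70/3,31] z:[67/3,82/3] -> hit [70/3,82/3], descend [4, 6, 10, 12]
    N4 x:[38,44] y:[80/3,29] z:[70/3,77/3] -> miss, prune
    N6 x:[23,31] y:[88/3,31] z:[24,26] -> miss, prune
    N10 x:[35,39] y:[86/3,92/3] z:[67/3,71/3] -> miss, prune
    N12 x:[34,39] y:[70/3,79/3] z:[68/3,82/3] -> miss, prune
  N14 x:[7,13] y:[68/3,83/3] z:[24,29] -> miss, prune

order=[0, 1, 7, 11, 3, 2, 13, 15, 8, 4, 6, 10, 12, 14]  |boxes|=14  |leaves|=1  hit=P15

== RESULT ==
[0, 1, 7, 11, 3, 2, 13, 15, 8, 4, 6, 10, 12, 14]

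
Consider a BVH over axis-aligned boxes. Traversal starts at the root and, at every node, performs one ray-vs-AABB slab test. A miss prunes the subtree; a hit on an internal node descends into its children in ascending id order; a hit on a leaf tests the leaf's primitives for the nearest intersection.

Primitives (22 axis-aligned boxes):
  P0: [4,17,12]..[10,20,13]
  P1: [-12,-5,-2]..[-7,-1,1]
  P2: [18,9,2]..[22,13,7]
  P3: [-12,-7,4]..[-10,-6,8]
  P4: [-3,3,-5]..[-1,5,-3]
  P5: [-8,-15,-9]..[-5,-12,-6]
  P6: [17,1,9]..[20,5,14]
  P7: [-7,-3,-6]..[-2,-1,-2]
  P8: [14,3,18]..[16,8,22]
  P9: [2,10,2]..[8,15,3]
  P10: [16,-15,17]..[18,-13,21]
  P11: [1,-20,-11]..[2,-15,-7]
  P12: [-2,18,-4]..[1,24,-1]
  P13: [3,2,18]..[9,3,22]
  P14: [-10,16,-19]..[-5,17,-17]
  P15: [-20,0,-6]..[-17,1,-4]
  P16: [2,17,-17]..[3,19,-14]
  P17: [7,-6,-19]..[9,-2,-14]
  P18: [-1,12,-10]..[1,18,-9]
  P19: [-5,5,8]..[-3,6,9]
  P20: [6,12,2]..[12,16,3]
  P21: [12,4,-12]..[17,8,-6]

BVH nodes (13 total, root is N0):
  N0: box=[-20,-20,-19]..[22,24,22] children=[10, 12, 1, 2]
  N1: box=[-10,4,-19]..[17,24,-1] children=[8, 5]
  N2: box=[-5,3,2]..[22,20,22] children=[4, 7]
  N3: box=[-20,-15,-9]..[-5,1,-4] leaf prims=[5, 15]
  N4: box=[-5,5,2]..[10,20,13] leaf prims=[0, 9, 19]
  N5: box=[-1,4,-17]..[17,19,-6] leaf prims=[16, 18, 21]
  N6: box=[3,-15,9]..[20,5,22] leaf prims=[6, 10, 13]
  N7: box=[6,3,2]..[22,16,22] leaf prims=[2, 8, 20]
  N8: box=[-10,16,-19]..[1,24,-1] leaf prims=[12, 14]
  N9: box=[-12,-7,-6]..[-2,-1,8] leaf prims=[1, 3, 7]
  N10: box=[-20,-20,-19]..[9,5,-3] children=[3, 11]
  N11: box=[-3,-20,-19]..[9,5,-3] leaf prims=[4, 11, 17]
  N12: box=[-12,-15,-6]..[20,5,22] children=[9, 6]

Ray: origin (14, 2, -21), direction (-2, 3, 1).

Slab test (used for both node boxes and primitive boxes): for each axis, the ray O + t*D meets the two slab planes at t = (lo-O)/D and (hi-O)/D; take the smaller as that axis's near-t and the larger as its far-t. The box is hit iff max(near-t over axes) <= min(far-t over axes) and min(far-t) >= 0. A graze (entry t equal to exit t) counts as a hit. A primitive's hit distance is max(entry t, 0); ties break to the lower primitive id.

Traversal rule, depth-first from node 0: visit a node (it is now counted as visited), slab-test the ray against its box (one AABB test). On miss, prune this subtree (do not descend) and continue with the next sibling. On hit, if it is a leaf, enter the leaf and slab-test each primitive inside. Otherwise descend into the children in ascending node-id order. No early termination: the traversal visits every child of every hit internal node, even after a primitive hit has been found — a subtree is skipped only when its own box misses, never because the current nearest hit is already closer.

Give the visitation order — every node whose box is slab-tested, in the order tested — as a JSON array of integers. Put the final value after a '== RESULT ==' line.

Walk:
N0 x:[-4,17] y:[-22/3,22/3] z:[2,43] -> hit [2,22/3], descend [1, 2, 10, 12]
  N1 x:[-3/2,12] y:[2/3,22/3] z:[2,20] -> hit [2,22/3], descend [5, 8]
    N5 x:[-3/2,15/2] y:[2/3,17/3] z:[4,15] -> hit [4,17/3] leaf, test {P16@t=11/2, P18(miss), P21(miss)}
    N8 x:[13/2,12] y:[14/3,22/3] z:[2,20] -> hit [13/2,22/3] leaf, test {P12(miss), P14(miss)}
  N2 x:[-4,19/2] y:[1/3,6] z:[23,43] -> miss, prune
  N10 x:[5/2,17] y:[-22/3,1] z:[2,18] -> miss, prune
  N12 x:[-3,13] y:[-17/3,1] z:[15,43] -> miss, prune

7 AABB tests over nodes [0, 1, 5, 8, 2, 10, 12]; 2 leaves entered; closest P16.

== RESULT ==
[0, 1, 5, 8, 2, 10, 12]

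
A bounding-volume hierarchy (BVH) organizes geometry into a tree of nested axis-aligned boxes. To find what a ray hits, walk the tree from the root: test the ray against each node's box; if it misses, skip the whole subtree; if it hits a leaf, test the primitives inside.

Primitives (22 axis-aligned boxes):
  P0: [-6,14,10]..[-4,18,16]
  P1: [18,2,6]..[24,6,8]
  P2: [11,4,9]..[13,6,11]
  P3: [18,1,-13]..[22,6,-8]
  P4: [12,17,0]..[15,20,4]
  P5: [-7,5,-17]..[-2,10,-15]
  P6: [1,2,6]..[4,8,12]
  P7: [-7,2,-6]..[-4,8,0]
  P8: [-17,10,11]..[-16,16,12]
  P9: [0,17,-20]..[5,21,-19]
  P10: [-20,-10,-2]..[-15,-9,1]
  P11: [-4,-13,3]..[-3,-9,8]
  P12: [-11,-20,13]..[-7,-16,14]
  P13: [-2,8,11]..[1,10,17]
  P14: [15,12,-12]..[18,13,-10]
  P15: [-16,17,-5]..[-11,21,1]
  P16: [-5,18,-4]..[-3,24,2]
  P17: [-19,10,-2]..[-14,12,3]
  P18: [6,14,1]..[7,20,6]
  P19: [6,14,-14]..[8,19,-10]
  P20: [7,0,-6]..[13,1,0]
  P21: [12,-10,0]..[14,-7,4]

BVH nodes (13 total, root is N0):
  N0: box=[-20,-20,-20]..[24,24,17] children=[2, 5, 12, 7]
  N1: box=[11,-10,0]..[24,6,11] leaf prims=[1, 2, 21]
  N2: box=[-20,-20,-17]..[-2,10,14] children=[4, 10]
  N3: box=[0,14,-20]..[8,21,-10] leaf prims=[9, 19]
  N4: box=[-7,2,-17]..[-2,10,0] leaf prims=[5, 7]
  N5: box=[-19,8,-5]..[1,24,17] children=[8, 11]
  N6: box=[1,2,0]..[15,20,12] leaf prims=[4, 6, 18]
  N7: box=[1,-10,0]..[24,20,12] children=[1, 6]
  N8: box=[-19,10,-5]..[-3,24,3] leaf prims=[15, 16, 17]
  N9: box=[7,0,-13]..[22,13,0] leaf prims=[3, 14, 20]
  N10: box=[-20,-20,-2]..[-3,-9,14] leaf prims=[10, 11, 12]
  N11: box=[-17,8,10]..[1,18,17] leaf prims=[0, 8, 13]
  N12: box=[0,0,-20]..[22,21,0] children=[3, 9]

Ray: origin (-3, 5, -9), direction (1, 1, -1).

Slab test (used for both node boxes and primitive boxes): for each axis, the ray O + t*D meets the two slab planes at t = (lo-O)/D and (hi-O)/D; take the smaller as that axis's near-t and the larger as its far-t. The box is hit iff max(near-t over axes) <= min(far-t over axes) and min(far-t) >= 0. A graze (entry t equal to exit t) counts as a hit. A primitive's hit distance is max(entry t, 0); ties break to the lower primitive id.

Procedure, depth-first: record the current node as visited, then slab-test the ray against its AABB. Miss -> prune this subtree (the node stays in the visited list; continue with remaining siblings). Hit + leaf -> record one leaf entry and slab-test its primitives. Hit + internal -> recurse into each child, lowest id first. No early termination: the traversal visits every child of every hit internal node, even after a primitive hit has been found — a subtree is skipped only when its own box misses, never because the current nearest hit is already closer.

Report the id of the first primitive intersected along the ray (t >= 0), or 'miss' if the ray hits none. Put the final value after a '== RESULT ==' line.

Traverse from the root:
N0 x:[-17,27] y:[-25,19] z:[-26,11] -> hit [-17,11], descend [2, 5, 7, 12]
  N2 x:[-17,1] y:[-25,5] z:[-23,8] -> hit [-17,1], descend [4, 10]
    N4 x:[-4,1] y:[-3,5] z:[-9,8] -> hit [-3,1] leaf, test {P5(miss), P7(miss)}
    N10 x:[-17,0] y:[-25,-14] z:[-23,-7] -> miss, prune
  N5 x:[-16,4] y:[3,19] z:[-26,-4] -> miss, prune
  N7 x:[4,27] y:[-15,15] z:[-21,-9] -> miss, prune
  N12 x:[3,25] y:[-5,16] z:[-9,11] -> hit [3,11], descend [3, 9]
    N3 x:[3,11] y:[9,16] z:[1,11] -> hit [9,11] leaf, test {P9(miss), P19(miss)}
    N9 x:[10,25] y:[-5,8] z:[-9,4] -> miss, prune

9 AABB tests over nodes [0, 2, 4, 10, 5, 7, 12, 3, 9]; 2 leaves entered; closest miss.

== RESULT ==
miss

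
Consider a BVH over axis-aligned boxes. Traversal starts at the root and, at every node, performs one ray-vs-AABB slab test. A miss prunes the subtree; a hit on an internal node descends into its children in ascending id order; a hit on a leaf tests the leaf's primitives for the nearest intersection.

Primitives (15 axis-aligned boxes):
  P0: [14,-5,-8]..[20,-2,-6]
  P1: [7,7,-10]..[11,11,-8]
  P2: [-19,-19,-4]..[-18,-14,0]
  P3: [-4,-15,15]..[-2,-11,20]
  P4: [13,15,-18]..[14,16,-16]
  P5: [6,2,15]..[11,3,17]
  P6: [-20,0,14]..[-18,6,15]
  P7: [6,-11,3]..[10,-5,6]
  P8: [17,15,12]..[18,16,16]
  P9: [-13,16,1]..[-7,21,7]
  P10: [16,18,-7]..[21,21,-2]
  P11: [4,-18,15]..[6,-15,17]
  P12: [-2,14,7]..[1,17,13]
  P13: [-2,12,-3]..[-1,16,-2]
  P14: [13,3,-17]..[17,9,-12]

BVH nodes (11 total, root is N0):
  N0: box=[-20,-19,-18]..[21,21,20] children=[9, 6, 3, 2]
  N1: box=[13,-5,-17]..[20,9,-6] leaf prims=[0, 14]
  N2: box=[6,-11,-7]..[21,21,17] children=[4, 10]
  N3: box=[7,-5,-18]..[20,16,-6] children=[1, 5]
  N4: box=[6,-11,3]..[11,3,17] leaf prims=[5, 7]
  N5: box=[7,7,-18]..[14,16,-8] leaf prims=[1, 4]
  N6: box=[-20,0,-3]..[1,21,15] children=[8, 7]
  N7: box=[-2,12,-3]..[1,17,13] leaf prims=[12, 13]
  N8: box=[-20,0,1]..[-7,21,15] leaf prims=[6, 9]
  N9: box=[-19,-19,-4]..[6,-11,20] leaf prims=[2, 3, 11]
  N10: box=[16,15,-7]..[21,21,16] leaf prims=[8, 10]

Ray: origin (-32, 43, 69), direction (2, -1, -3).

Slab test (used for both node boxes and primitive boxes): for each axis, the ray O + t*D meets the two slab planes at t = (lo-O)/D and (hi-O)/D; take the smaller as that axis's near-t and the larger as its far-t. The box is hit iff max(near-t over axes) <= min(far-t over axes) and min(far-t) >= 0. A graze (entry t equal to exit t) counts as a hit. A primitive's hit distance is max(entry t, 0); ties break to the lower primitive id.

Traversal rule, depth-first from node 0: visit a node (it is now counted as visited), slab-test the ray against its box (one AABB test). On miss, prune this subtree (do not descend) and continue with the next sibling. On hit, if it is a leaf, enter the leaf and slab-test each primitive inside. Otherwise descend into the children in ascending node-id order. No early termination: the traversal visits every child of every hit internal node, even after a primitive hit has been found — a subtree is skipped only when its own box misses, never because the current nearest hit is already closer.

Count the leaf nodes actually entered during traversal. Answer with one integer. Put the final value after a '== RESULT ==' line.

Traverse from the root:
N0 x:[6,53/2] y:[22,62] z:[49/3,29] -> hit [22,53/2], descend [2, 3, 6, 9]
  N2 x:[19,53/2] y:[22,54] z:[52/3,76/3] -> hit [22,76/3], descend [4, 10]
    N4 x:[19,43/2] y:[40,54] z:[52/3,22] -> miss, prune
    N10 x:[24,53/2] y:[22,28] z:[53/3,76/3] -> hit [24,76/3] leaf, test {P8(miss), P10@t=24}
  N3 x:[39/2,26] y:[27,48] z:[25,29] -> miss, prune
  N6 x:[6,33/2] y:[22,43] z:[18,24] -> miss, prune
  N9 x:[13/2,19] y:[54,62] z:[49/3,73/3] -> miss, prune

Visited [0, 2, 4, 10, 3, 6, 9]. Tests: 7 box, 1 leaf. Nearest: P10.

== RESULT ==
1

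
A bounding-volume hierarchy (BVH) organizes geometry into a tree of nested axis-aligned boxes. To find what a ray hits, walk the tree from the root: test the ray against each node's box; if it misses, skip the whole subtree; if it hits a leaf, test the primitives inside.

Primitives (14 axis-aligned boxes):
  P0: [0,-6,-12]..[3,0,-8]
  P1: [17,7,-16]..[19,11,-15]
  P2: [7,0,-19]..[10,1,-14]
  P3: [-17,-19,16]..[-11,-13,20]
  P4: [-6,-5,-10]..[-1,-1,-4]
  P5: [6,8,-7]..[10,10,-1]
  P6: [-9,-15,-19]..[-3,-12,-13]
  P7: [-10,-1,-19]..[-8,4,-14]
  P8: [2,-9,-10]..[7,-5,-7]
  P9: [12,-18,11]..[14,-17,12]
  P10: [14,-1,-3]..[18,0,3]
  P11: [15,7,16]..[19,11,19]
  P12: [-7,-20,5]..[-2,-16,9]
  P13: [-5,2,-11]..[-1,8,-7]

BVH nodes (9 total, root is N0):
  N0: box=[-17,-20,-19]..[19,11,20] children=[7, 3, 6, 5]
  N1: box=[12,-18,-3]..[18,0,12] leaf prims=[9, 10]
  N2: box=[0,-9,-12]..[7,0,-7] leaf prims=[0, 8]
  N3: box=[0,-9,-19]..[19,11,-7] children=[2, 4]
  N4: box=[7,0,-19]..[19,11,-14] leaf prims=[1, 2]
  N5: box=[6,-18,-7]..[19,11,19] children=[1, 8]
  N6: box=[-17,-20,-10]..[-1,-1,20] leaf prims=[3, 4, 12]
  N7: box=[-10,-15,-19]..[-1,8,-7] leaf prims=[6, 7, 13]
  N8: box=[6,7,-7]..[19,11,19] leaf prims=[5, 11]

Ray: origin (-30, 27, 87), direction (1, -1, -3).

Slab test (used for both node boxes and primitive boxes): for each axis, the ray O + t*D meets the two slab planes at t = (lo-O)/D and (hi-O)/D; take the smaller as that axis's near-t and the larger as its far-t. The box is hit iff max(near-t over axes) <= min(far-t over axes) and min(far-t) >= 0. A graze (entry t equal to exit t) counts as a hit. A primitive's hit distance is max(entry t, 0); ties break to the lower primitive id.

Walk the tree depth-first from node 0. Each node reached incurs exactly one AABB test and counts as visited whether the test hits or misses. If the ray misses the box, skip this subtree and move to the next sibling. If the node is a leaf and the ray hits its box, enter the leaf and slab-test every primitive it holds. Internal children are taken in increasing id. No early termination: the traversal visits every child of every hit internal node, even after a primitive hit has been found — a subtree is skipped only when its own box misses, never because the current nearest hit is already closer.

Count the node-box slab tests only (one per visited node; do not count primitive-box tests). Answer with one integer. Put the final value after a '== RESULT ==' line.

Walk:
N0 x:[13,49] y:[16,47] z:[67/3,106/3] -> hit [67/3,106/3], descend [3, 5, 6, 7]
  N3 x:[30,49] y:[16,36] z:[94/3,106/3] -> hit [94/3,106/3], descend [2, 4]
    N2 x:[30,37] y:[27,36] z:[94/3,33] -> hit [94/3,33] leaf, test {P0@t=95/3, P8@t=32}
    N4 x:[37,49] y:[16,27] z:[101/3,106/3] -> miss, prune
  N5 x:[36,49] y:[16,45] z:[68/3,94/3] -> miss, prune
  N6 x:[13,29] y:[28,47] z:[67/3,97/3] -> hit [28,29] leaf, test {P3(miss), P4(miss), P12(miss)}
  N7 x:[20,29] y:[19,42] z:[94/3,106/3] -> miss, prune

Visited [0, 3, 2, 4, 5, 6, 7]. Tests: 7 box, 2 leaf. Nearest: P0.

== RESULT ==
7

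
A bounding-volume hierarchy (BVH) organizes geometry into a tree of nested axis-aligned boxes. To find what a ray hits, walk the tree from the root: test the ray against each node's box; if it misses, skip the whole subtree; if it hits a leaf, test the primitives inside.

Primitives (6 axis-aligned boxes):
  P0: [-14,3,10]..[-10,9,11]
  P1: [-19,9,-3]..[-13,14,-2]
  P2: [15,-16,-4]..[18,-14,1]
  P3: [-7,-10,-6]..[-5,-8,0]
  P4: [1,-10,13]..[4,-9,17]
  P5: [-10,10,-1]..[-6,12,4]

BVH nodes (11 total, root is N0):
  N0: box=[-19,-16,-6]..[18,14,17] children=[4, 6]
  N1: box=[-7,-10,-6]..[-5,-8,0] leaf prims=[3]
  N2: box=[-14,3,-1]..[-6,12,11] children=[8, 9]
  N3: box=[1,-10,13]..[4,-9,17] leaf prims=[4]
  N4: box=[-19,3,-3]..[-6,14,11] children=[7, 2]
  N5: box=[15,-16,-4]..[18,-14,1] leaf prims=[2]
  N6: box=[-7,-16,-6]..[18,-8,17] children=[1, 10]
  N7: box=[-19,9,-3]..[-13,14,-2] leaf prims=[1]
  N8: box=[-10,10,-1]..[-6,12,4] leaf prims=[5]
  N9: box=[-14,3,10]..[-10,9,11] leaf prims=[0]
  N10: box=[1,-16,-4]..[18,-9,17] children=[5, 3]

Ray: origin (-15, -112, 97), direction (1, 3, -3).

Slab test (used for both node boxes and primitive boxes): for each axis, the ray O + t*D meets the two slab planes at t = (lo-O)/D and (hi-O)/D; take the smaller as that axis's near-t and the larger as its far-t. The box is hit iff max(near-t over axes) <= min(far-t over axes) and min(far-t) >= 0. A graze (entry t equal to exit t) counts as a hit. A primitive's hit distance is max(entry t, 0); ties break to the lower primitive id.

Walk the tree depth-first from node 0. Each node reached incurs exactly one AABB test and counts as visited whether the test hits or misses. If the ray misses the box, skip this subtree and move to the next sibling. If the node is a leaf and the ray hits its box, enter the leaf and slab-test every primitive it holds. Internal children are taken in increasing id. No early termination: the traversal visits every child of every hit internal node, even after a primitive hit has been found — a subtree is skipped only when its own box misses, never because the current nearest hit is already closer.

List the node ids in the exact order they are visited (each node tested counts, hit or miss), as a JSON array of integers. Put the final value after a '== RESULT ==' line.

Walk:
N0 x:[-4,33] y:[32,42] z:[80/3,103/3] -> hit [32,33], descend [4, 6]
  N4 x:[-4,9] y:[115/3,42] z:[86/3,100/3] -> miss, prune
  N6 x:[8,33] y:[32,104/3] z:[80/3,103/3] -> hit [32,33], descend [1, 10]
    N1 x:[8,10] y:[34,104/3] z:[97/3,103/3] -> miss, prune
    N10 x:[16,33] y:[32,103/3] z:[80/3,101/3] -> hit [32,33], descend [3, 5]
      N3 x:[16,19] y:[34,103/3] z:[80/3,28] -> miss, prune
      N5 x:[30,33] y:[32,98/3] z:[32,101/3] -> hit [32,98/3] leaf, test {P2@t=32}

7 AABB tests over nodes [0, 4, 6, 1, 10, 3, 5]; 1 leaf entered; closest P2.

== RESULT ==
[0, 4, 6, 1, 10, 3, 5]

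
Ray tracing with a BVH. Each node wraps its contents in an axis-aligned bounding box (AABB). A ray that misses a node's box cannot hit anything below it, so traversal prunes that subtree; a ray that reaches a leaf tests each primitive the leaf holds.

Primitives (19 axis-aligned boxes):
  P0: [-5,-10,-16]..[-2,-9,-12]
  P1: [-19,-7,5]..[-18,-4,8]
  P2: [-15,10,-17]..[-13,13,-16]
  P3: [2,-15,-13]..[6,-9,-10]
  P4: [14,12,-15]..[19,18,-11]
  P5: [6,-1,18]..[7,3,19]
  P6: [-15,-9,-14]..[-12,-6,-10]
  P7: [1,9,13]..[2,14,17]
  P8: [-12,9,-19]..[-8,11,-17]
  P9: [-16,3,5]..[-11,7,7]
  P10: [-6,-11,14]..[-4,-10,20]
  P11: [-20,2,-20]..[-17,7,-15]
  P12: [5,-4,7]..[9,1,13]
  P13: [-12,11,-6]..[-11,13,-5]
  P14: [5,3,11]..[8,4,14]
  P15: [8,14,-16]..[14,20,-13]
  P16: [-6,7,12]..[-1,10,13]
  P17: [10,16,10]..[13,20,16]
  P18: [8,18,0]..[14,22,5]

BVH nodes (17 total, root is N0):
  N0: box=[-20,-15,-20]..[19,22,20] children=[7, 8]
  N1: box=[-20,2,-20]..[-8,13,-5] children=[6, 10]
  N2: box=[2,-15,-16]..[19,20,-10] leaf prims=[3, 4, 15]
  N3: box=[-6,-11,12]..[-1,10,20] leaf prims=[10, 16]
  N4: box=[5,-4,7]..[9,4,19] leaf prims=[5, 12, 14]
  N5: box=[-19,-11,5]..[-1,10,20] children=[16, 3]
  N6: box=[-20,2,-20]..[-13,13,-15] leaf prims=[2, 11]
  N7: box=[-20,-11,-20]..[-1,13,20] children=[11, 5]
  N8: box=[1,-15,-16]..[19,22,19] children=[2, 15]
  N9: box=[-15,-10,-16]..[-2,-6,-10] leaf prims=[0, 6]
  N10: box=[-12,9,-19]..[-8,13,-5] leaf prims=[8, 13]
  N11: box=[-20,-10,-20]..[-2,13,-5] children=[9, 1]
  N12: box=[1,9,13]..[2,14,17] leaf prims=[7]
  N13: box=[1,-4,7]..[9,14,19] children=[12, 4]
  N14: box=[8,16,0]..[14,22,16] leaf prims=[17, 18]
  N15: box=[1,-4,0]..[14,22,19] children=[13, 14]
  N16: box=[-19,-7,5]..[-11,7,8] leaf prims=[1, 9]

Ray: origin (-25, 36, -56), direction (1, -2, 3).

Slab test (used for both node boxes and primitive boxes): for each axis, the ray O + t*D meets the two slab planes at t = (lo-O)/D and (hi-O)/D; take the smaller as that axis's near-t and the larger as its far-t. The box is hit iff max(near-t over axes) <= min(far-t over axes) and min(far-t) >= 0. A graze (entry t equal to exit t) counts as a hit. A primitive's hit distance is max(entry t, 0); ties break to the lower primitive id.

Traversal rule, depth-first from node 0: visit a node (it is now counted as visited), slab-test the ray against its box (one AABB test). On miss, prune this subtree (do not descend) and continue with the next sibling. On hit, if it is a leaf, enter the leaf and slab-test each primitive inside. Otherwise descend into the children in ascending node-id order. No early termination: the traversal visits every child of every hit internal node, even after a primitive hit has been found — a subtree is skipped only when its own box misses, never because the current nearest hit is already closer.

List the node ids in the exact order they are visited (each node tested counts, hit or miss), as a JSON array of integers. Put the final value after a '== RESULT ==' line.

Walk:
N0 x:[5,44] y:[7,51/2] z:[12,76/3] -> hit [12,76/3], descend [7, 8]
  N7 x:[5,24] y:[23/2,47/2] z:[12,76/3] -> hit [12,47/2], descend [5, 11]
    N5 x:[6,24] y:[13,47/2] z:[61/3,76/3] -> hit [61/3,47/2], descend [3, 16]
      N3 x:[19,24] y:[13,47/2] z:[68/3,76/3] -> hit [68/3,47/2] leaf, test {P10(miss), P16(miss)}
      N16 x:[6,14] y:[29/2,43/2] z:[61/3,64/3] -> miss, prune
    N11 x:[5,23] y:[23/2,23] z:[12,17] -> hit [12,17], descend [1, 9]
      N1 x:[5,17] y:[23/2,17] z:[12,17] -> hit [12,17], descend [6, 10]
        N6 x:[5,12] y:[23/2,17] z:[12,41/3] -> hit [12,12] leaf, test {P2(miss), P11(miss)}
        N10 x:[13,17] y:[23/2,27/2] z:[37/3,17] -> hit [13,27/2] leaf, test {P8@t=13, P13(miss)}
      N9 x:[10,23] y:[21,23] z:[40/3,46/3] -> miss, prune
  N8 x:[26,44] y:[7,51/2] z:[40/3,25] -> miss, prune

Summary -> nodes [0, 7, 5, 3, 16, 11, 1, 6, 10, 9, 8]; box-tests=11; leaf-entries=3; first=P8

== RESULT ==
[0, 7, 5, 3, 16, 11, 1, 6, 10, 9, 8]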